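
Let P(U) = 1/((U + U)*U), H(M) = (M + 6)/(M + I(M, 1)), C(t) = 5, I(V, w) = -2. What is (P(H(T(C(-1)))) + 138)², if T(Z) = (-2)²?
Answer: 47623801/2500 ≈ 19050.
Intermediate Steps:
T(Z) = 4
H(M) = (6 + M)/(-2 + M) (H(M) = (M + 6)/(M - 2) = (6 + M)/(-2 + M))
P(U) = 1/(2*U²) (P(U) = 1/(((2*U))*U) = (1/(2*U))/U = 1/(2*U²))
(P(H(T(C(-1)))) + 138)² = (1/(2*((6 + 4)/(-2 + 4))²) + 138)² = (1/(2*(10/2)²) + 138)² = (1/(2*((½)*10)²) + 138)² = ((½)/5² + 138)² = ((½)*(1/25) + 138)² = (1/50 + 138)² = (6901/50)² = 47623801/2500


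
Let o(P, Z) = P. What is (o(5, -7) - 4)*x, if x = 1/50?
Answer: 1/50 ≈ 0.020000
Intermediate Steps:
x = 1/50 ≈ 0.020000
(o(5, -7) - 4)*x = (5 - 4)*(1/50) = 1*(1/50) = 1/50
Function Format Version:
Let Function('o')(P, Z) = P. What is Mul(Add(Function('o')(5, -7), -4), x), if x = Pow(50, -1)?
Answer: Rational(1, 50) ≈ 0.020000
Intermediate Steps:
x = Rational(1, 50) ≈ 0.020000
Mul(Add(Function('o')(5, -7), -4), x) = Mul(Add(5, -4), Rational(1, 50)) = Mul(1, Rational(1, 50)) = Rational(1, 50)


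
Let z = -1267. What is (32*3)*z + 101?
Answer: -121531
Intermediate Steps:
(32*3)*z + 101 = (32*3)*(-1267) + 101 = 96*(-1267) + 101 = -121632 + 101 = -121531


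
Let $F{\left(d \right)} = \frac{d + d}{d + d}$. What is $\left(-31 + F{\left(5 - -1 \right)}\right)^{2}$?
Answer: $900$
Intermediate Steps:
$F{\left(d \right)} = 1$ ($F{\left(d \right)} = \frac{2 d}{2 d} = 2 d \frac{1}{2 d} = 1$)
$\left(-31 + F{\left(5 - -1 \right)}\right)^{2} = \left(-31 + 1\right)^{2} = \left(-30\right)^{2} = 900$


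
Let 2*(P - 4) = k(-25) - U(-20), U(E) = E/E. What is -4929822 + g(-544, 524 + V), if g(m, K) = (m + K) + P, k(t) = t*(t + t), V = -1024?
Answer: -9860475/2 ≈ -4.9302e+6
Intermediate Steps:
U(E) = 1
k(t) = 2*t**2 (k(t) = t*(2*t) = 2*t**2)
P = 1257/2 (P = 4 + (2*(-25)**2 - 1*1)/2 = 4 + (2*625 - 1)/2 = 4 + (1250 - 1)/2 = 4 + (1/2)*1249 = 4 + 1249/2 = 1257/2 ≈ 628.50)
g(m, K) = 1257/2 + K + m (g(m, K) = (m + K) + 1257/2 = (K + m) + 1257/2 = 1257/2 + K + m)
-4929822 + g(-544, 524 + V) = -4929822 + (1257/2 + (524 - 1024) - 544) = -4929822 + (1257/2 - 500 - 544) = -4929822 - 831/2 = -9860475/2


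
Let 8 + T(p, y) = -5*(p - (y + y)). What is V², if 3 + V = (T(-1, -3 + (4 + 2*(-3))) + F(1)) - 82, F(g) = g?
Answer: 18769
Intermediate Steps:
T(p, y) = -8 - 5*p + 10*y (T(p, y) = -8 - 5*(p - (y + y)) = -8 - 5*(p - 2*y) = -8 + (-5*p + 10*y) = -8 - 5*p + 10*y)
V = -137 (V = -3 + (((-8 - 5*(-1) + 10*(-3 + (4 + 2*(-3)))) + 1) - 82) = -3 + (((-8 + 5 + 10*(-3 + (4 - 6))) + 1) - 82) = -3 + (((-8 + 5 + 10*(-3 - 2)) + 1) - 82) = -3 + (((-8 + 5 + 10*(-5)) + 1) - 82) = -3 + (((-8 + 5 - 50) + 1) - 82) = -3 + ((-53 + 1) - 82) = -3 + (-52 - 82) = -3 - 134 = -137)
V² = (-137)² = 18769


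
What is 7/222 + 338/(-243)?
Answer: -24445/17982 ≈ -1.3594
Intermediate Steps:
7/222 + 338/(-243) = 7*(1/222) + 338*(-1/243) = 7/222 - 338/243 = -24445/17982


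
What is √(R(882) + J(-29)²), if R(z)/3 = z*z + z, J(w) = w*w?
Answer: √3043699 ≈ 1744.6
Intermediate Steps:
J(w) = w²
R(z) = 3*z + 3*z² (R(z) = 3*(z*z + z) = 3*(z² + z) = 3*(z + z²) = 3*z + 3*z²)
√(R(882) + J(-29)²) = √(3*882*(1 + 882) + ((-29)²)²) = √(3*882*883 + 841²) = √(2336418 + 707281) = √3043699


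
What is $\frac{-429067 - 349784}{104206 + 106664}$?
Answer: $- \frac{86539}{23430} \approx -3.6935$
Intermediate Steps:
$\frac{-429067 - 349784}{104206 + 106664} = - \frac{778851}{210870} = \left(-778851\right) \frac{1}{210870} = - \frac{86539}{23430}$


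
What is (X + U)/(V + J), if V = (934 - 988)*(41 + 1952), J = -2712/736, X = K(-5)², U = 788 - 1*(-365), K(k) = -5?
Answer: -108376/9901563 ≈ -0.010945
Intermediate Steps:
U = 1153 (U = 788 + 365 = 1153)
X = 25 (X = (-5)² = 25)
J = -339/92 (J = -2712*1/736 = -339/92 ≈ -3.6848)
V = -107622 (V = -54*1993 = -107622)
(X + U)/(V + J) = (25 + 1153)/(-107622 - 339/92) = 1178/(-9901563/92) = 1178*(-92/9901563) = -108376/9901563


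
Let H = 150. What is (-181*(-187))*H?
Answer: 5077050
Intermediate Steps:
(-181*(-187))*H = -181*(-187)*150 = 33847*150 = 5077050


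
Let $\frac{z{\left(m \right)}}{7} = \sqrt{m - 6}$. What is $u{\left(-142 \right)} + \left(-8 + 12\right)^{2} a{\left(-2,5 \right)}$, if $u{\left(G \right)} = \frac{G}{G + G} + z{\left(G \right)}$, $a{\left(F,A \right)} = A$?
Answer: $\frac{161}{2} + 14 i \sqrt{37} \approx 80.5 + 85.159 i$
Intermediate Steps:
$z{\left(m \right)} = 7 \sqrt{-6 + m}$ ($z{\left(m \right)} = 7 \sqrt{m - 6} = 7 \sqrt{-6 + m}$)
$u{\left(G \right)} = \frac{1}{2} + 7 \sqrt{-6 + G}$ ($u{\left(G \right)} = \frac{G}{G + G} + 7 \sqrt{-6 + G} = \frac{G}{2 G} + 7 \sqrt{-6 + G} = \frac{1}{2 G} G + 7 \sqrt{-6 + G} = \frac{1}{2} + 7 \sqrt{-6 + G}$)
$u{\left(-142 \right)} + \left(-8 + 12\right)^{2} a{\left(-2,5 \right)} = \left(\frac{1}{2} + 7 \sqrt{-6 - 142}\right) + \left(-8 + 12\right)^{2} \cdot 5 = \left(\frac{1}{2} + 7 \sqrt{-148}\right) + 4^{2} \cdot 5 = \left(\frac{1}{2} + 7 \cdot 2 i \sqrt{37}\right) + 16 \cdot 5 = \left(\frac{1}{2} + 14 i \sqrt{37}\right) + 80 = \frac{161}{2} + 14 i \sqrt{37}$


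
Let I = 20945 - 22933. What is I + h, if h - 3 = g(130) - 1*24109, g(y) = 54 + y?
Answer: -25910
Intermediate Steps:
I = -1988
h = -23922 (h = 3 + ((54 + 130) - 1*24109) = 3 + (184 - 24109) = 3 - 23925 = -23922)
I + h = -1988 - 23922 = -25910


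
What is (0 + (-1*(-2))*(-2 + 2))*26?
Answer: 0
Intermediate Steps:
(0 + (-1*(-2))*(-2 + 2))*26 = (0 + 2*0)*26 = (0 + 0)*26 = 0*26 = 0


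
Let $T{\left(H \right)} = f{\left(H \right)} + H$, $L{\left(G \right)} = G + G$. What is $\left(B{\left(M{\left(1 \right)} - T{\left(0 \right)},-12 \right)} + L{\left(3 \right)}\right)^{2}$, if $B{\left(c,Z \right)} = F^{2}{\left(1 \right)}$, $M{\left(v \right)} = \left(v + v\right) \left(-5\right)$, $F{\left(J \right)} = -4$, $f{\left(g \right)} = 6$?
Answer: $484$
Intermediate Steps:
$L{\left(G \right)} = 2 G$
$M{\left(v \right)} = - 10 v$ ($M{\left(v \right)} = 2 v \left(-5\right) = - 10 v$)
$T{\left(H \right)} = 6 + H$
$B{\left(c,Z \right)} = 16$ ($B{\left(c,Z \right)} = \left(-4\right)^{2} = 16$)
$\left(B{\left(M{\left(1 \right)} - T{\left(0 \right)},-12 \right)} + L{\left(3 \right)}\right)^{2} = \left(16 + 2 \cdot 3\right)^{2} = \left(16 + 6\right)^{2} = 22^{2} = 484$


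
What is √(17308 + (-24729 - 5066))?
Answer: I*√12487 ≈ 111.75*I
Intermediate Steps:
√(17308 + (-24729 - 5066)) = √(17308 - 29795) = √(-12487) = I*√12487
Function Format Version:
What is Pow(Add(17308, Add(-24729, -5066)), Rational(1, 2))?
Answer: Mul(I, Pow(12487, Rational(1, 2))) ≈ Mul(111.75, I)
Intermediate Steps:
Pow(Add(17308, Add(-24729, -5066)), Rational(1, 2)) = Pow(Add(17308, -29795), Rational(1, 2)) = Pow(-12487, Rational(1, 2)) = Mul(I, Pow(12487, Rational(1, 2)))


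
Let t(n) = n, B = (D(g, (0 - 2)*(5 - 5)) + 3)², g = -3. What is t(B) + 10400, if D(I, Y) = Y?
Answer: 10409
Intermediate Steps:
B = 9 (B = ((0 - 2)*(5 - 5) + 3)² = (-2*0 + 3)² = (0 + 3)² = 3² = 9)
t(B) + 10400 = 9 + 10400 = 10409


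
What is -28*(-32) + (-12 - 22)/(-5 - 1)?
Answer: 2705/3 ≈ 901.67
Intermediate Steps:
-28*(-32) + (-12 - 22)/(-5 - 1) = 896 - 34/(-6) = 896 - 34*(-1/6) = 896 + 17/3 = 2705/3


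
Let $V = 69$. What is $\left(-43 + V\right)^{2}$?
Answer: $676$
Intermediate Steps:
$\left(-43 + V\right)^{2} = \left(-43 + 69\right)^{2} = 26^{2} = 676$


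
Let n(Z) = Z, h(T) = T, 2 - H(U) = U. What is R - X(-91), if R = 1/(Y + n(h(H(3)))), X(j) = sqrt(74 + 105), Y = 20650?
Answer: 1/20649 - sqrt(179) ≈ -13.379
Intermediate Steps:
H(U) = 2 - U
X(j) = sqrt(179)
R = 1/20649 (R = 1/(20650 + (2 - 1*3)) = 1/(20650 + (2 - 3)) = 1/(20650 - 1) = 1/20649 ≈ 4.8428e-5)
R - X(-91) = 1/20649 - sqrt(179)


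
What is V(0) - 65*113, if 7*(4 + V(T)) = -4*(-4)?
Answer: -51427/7 ≈ -7346.7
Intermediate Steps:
V(T) = -12/7 (V(T) = -4 + (-4*(-4))/7 = -4 + (⅐)*16 = -4 + 16/7 = -12/7)
V(0) - 65*113 = -12/7 - 65*113 = -12/7 - 7345 = -51427/7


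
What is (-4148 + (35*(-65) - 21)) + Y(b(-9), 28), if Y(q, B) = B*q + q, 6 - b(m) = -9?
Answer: -6009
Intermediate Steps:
b(m) = 15 (b(m) = 6 - 1*(-9) = 6 + 9 = 15)
Y(q, B) = q + B*q
(-4148 + (35*(-65) - 21)) + Y(b(-9), 28) = (-4148 + (35*(-65) - 21)) + 15*(1 + 28) = (-4148 + (-2275 - 21)) + 15*29 = (-4148 - 2296) + 435 = -6444 + 435 = -6009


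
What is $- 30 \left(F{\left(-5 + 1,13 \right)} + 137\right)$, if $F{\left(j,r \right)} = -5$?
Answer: $-3960$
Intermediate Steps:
$- 30 \left(F{\left(-5 + 1,13 \right)} + 137\right) = - 30 \left(-5 + 137\right) = \left(-30\right) 132 = -3960$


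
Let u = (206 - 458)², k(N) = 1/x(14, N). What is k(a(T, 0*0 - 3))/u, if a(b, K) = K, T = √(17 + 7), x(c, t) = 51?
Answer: 1/3238704 ≈ 3.0877e-7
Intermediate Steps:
T = 2*√6 (T = √24 = 2*√6 ≈ 4.8990)
k(N) = 1/51
u = 63504 (u = (-252)² = 63504)
k(a(T, 0*0 - 3))/u = (1/51)/63504 = (1/51)*(1/63504) = 1/3238704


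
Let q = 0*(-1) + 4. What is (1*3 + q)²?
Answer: 49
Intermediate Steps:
q = 4 (q = 0 + 4 = 4)
(1*3 + q)² = (1*3 + 4)² = (3 + 4)² = 7² = 49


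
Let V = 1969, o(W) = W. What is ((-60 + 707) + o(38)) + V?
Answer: 2654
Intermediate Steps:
((-60 + 707) + o(38)) + V = ((-60 + 707) + 38) + 1969 = (647 + 38) + 1969 = 685 + 1969 = 2654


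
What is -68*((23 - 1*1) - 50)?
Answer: 1904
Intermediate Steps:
-68*((23 - 1*1) - 50) = -68*((23 - 1) - 50) = -68*(22 - 50) = -68*(-28) = 1904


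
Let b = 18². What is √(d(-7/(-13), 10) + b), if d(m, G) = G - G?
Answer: 18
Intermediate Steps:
d(m, G) = 0
b = 324
√(d(-7/(-13), 10) + b) = √(0 + 324) = √324 = 18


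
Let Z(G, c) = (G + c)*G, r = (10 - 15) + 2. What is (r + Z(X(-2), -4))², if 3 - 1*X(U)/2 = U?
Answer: 3249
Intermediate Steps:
X(U) = 6 - 2*U
r = -3 (r = -5 + 2 = -3)
Z(G, c) = G*(G + c)
(r + Z(X(-2), -4))² = (-3 + (6 - 2*(-2))*((6 - 2*(-2)) - 4))² = (-3 + (6 + 4)*((6 + 4) - 4))² = (-3 + 10*(10 - 4))² = (-3 + 10*6)² = (-3 + 60)² = 57² = 3249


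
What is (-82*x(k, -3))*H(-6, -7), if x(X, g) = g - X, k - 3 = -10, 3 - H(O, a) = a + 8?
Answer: -656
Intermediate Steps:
H(O, a) = -5 - a (H(O, a) = 3 - (a + 8) = 3 - (8 + a) = 3 + (-8 - a) = -5 - a)
k = -7 (k = 3 - 10 = -7)
(-82*x(k, -3))*H(-6, -7) = (-82*(-3 - 1*(-7)))*(-5 - 1*(-7)) = (-82*(-3 + 7))*(-5 + 7) = -82*4*2 = -328*2 = -656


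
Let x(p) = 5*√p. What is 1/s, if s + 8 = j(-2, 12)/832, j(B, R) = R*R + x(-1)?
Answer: -416768/3262013 - 320*I/3262013 ≈ -0.12776 - 9.8099e-5*I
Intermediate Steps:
j(B, R) = R² + 5*I (j(B, R) = R*R + 5*√(-1) = R² + 5*I)
s = -407/52 + 5*I/832 (s = -8 + (12² + 5*I)/832 = -8 + (144 + 5*I)*(1/832) = -8 + (9/52 + 5*I/832) = -407/52 + 5*I/832 ≈ -7.8269 + 0.0060096*I)
1/s = 1/(-407/52 + 5*I/832) = 53248*(-407/52 - 5*I/832)/3262013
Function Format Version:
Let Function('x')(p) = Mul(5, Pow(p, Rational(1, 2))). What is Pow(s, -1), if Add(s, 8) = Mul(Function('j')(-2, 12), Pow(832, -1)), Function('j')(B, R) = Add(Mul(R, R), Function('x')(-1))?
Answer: Add(Rational(-416768, 3262013), Mul(Rational(-320, 3262013), I)) ≈ Add(-0.12776, Mul(-9.8099e-5, I))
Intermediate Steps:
Function('j')(B, R) = Add(Pow(R, 2), Mul(5, I)) (Function('j')(B, R) = Add(Mul(R, R), Mul(5, Pow(-1, Rational(1, 2)))) = Add(Pow(R, 2), Mul(5, I)))
s = Add(Rational(-407, 52), Mul(Rational(5, 832), I)) (s = Add(-8, Mul(Add(Pow(12, 2), Mul(5, I)), Pow(832, -1))) = Add(-8, Mul(Add(144, Mul(5, I)), Rational(1, 832))) = Add(-8, Add(Rational(9, 52), Mul(Rational(5, 832), I))) = Add(Rational(-407, 52), Mul(Rational(5, 832), I)) ≈ Add(-7.8269, Mul(0.0060096, I)))
Pow(s, -1) = Pow(Add(Rational(-407, 52), Mul(Rational(5, 832), I)), -1) = Mul(Rational(53248, 3262013), Add(Rational(-407, 52), Mul(Rational(-5, 832), I)))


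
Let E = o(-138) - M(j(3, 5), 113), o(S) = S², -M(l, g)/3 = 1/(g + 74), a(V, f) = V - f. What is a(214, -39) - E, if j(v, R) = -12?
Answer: -3513920/187 ≈ -18791.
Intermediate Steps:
M(l, g) = -3/(74 + g) (M(l, g) = -3/(g + 74) = -3/(74 + g))
E = 3561231/187 (E = (-138)² - (-3)/(74 + 113) = 19044 - (-3)/187 = 19044 - 1*(-3/187) = 19044 + 3/187 = 3561231/187 ≈ 19044.)
a(214, -39) - E = (214 - 1*(-39)) - 1*3561231/187 = (214 + 39) - 3561231/187 = 253 - 3561231/187 = -3513920/187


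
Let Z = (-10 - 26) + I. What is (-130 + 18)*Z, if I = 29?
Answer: 784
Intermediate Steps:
Z = -7 (Z = (-10 - 26) + 29 = -36 + 29 = -7)
(-130 + 18)*Z = (-130 + 18)*(-7) = -112*(-7) = 784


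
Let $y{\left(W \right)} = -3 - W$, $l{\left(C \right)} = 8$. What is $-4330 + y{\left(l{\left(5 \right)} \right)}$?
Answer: $-4341$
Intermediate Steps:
$-4330 + y{\left(l{\left(5 \right)} \right)} = -4330 - 11 = -4341$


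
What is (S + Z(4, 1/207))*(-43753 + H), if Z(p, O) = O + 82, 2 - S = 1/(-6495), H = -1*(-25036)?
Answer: -234881217706/149385 ≈ -1.5723e+6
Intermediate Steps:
H = 25036
S = 12991/6495 (S = 2 - 1/(-6495) = 2 - 1*(-1/6495) = 2 + 1/6495 = 12991/6495 ≈ 2.0002)
Z(p, O) = 82 + O
(S + Z(4, 1/207))*(-43753 + H) = (12991/6495 + (82 + 1/207))*(-43753 + 25036) = (12991/6495 + (82 + 1/207))*(-18717) = (12991/6495 + 16975/207)*(-18717) = (37647254/448155)*(-18717) = -234881217706/149385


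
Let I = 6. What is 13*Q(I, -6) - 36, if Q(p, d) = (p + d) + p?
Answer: 42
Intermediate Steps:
Q(p, d) = d + 2*p (Q(p, d) = (d + p) + p = d + 2*p)
13*Q(I, -6) - 36 = 13*(-6 + 2*6) - 36 = 13*(-6 + 12) - 36 = 13*6 - 36 = 78 - 36 = 42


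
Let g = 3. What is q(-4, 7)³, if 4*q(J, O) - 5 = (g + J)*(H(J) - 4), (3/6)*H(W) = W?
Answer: 4913/64 ≈ 76.766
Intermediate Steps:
H(W) = 2*W
q(J, O) = 5/4 + (-4 + 2*J)*(3 + J)/4 (q(J, O) = 5/4 + ((3 + J)*(2*J - 4))/4 = 5/4 + ((3 + J)*(-4 + 2*J))/4 = 5/4 + ((-4 + 2*J)*(3 + J))/4 = 5/4 + (-4 + 2*J)*(3 + J)/4)
q(-4, 7)³ = (-7/4 + (½)*(-4) + (½)*(-4)²)³ = (-7/4 - 2 + (½)*16)³ = (-7/4 - 2 + 8)³ = (17/4)³ = 4913/64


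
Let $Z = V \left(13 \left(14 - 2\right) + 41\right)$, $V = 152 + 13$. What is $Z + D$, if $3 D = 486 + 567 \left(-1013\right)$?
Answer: $-158790$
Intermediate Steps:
$V = 165$
$Z = 32505$ ($Z = 165 \left(13 \left(14 - 2\right) + 41\right) = 165 \left(13 \cdot 12 + 41\right) = 165 \left(156 + 41\right) = 165 \cdot 197 = 32505$)
$D = -191295$ ($D = \frac{486 + 567 \left(-1013\right)}{3} = \frac{486 - 574371}{3} = \frac{1}{3} \left(-573885\right) = -191295$)
$Z + D = 32505 - 191295 = -158790$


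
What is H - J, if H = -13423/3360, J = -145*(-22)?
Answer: -10731823/3360 ≈ -3194.0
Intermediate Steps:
J = 3190
H = -13423/3360 (H = -13423*1/3360 = -13423/3360 ≈ -3.9949)
H - J = -13423/3360 - 1*3190 = -13423/3360 - 3190 = -10731823/3360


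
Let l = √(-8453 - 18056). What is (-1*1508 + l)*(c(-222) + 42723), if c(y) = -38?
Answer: -64368980 + 298795*I*√541 ≈ -6.4369e+7 + 6.9498e+6*I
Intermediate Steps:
l = 7*I*√541 (l = √(-26509) = 7*I*√541 ≈ 162.82*I)
(-1*1508 + l)*(c(-222) + 42723) = (-1*1508 + 7*I*√541)*(-38 + 42723) = (-1508 + 7*I*√541)*42685 = -64368980 + 298795*I*√541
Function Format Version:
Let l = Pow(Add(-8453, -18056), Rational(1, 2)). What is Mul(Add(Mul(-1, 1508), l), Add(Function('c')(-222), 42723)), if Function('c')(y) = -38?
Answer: Add(-64368980, Mul(298795, I, Pow(541, Rational(1, 2)))) ≈ Add(-6.4369e+7, Mul(6.9498e+6, I))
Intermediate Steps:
l = Mul(7, I, Pow(541, Rational(1, 2))) (l = Pow(-26509, Rational(1, 2)) = Mul(7, I, Pow(541, Rational(1, 2))) ≈ Mul(162.82, I))
Mul(Add(Mul(-1, 1508), l), Add(Function('c')(-222), 42723)) = Mul(Add(Mul(-1, 1508), Mul(7, I, Pow(541, Rational(1, 2)))), Add(-38, 42723)) = Mul(Add(-1508, Mul(7, I, Pow(541, Rational(1, 2)))), 42685) = Add(-64368980, Mul(298795, I, Pow(541, Rational(1, 2))))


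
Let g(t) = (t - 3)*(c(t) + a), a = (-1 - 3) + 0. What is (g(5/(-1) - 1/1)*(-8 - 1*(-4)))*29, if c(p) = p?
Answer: -10440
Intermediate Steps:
a = -4 (a = -4 + 0 = -4)
g(t) = (-4 + t)*(-3 + t) (g(t) = (t - 3)*(t - 4) = (-3 + t)*(-4 + t) = (-4 + t)*(-3 + t))
(g(5/(-1) - 1/1)*(-8 - 1*(-4)))*29 = ((12 + (5/(-1) - 1/1)² - 7*(5/(-1) - 1/1))*(-8 - 1*(-4)))*29 = ((12 + (5*(-1) - 1*1)² - 7*(5*(-1) - 1*1))*(-8 + 4))*29 = ((12 + (-5 - 1)² - 7*(-5 - 1))*(-4))*29 = ((12 + (-6)² - 7*(-6))*(-4))*29 = ((12 + 36 + 42)*(-4))*29 = (90*(-4))*29 = -360*29 = -10440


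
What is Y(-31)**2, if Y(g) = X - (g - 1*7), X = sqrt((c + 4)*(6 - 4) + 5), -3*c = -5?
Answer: 4381/3 + 532*sqrt(3)/3 ≈ 1767.5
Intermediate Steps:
c = 5/3 (c = -1/3*(-5) = 5/3 ≈ 1.6667)
X = 7*sqrt(3)/3 (X = sqrt((5/3 + 4)*(6 - 4) + 5) = sqrt((17/3)*2 + 5) = sqrt(34/3 + 5) = sqrt(49/3) = 7*sqrt(3)/3 ≈ 4.0415)
Y(g) = 7 - g + 7*sqrt(3)/3 (Y(g) = 7*sqrt(3)/3 - (g - 1*7) = 7*sqrt(3)/3 - (g - 7) = 7*sqrt(3)/3 - (-7 + g) = 7*sqrt(3)/3 + (7 - g) = 7 - g + 7*sqrt(3)/3)
Y(-31)**2 = (7 - 1*(-31) + 7*sqrt(3)/3)**2 = (7 + 31 + 7*sqrt(3)/3)**2 = (38 + 7*sqrt(3)/3)**2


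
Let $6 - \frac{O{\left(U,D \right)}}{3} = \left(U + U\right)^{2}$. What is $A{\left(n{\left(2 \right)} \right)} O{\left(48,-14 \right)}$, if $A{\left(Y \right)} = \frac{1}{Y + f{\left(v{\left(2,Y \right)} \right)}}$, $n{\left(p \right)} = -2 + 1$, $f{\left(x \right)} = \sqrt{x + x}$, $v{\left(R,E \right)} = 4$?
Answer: $- \frac{27630}{7} - \frac{55260 \sqrt{2}}{7} \approx -15111.0$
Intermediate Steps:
$f{\left(x \right)} = \sqrt{2} \sqrt{x}$ ($f{\left(x \right)} = \sqrt{2 x} = \sqrt{2} \sqrt{x}$)
$n{\left(p \right)} = -1$
$A{\left(Y \right)} = \frac{1}{Y + 2 \sqrt{2}}$ ($A{\left(Y \right)} = \frac{1}{Y + \sqrt{2} \sqrt{4}} = \frac{1}{Y + \sqrt{2} \cdot 2} = \frac{1}{Y + 2 \sqrt{2}}$)
$O{\left(U,D \right)} = 18 - 12 U^{2}$ ($O{\left(U,D \right)} = 18 - 3 \left(U + U\right)^{2} = 18 - 3 \left(2 U\right)^{2} = 18 - 3 \cdot 4 U^{2} = 18 - 12 U^{2}$)
$A{\left(n{\left(2 \right)} \right)} O{\left(48,-14 \right)} = \frac{18 - 12 \cdot 48^{2}}{-1 + 2 \sqrt{2}} = \frac{18 - 27648}{-1 + 2 \sqrt{2}} = \frac{1}{-1 + 2 \sqrt{2}} \left(-27630\right) = - \frac{27630}{-1 + 2 \sqrt{2}}$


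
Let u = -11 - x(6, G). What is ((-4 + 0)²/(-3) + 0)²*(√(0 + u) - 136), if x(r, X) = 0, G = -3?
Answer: -34816/9 + 256*I*√11/9 ≈ -3868.4 + 94.34*I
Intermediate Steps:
u = -11 (u = -11 - 1*0 = -11 + 0 = -11)
((-4 + 0)²/(-3) + 0)²*(√(0 + u) - 136) = ((-4 + 0)²/(-3) + 0)²*(√(0 - 11) - 136) = ((-4)²*(-⅓) + 0)²*(√(-11) - 136) = (16*(-⅓) + 0)²*(I*√11 - 136) = (-16/3 + 0)²*(-136 + I*√11) = (-16/3)²*(-136 + I*√11) = 256*(-136 + I*√11)/9 = -34816/9 + 256*I*√11/9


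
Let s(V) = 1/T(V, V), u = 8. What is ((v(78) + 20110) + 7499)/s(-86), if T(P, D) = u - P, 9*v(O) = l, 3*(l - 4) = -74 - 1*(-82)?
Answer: 70073522/27 ≈ 2.5953e+6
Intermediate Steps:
l = 20/3 (l = 4 + (-74 - 1*(-82))/3 = 4 + (-74 + 82)/3 = 4 + (⅓)*8 = 4 + 8/3 = 20/3 ≈ 6.6667)
v(O) = 20/27 (v(O) = (⅑)*(20/3) = 20/27)
T(P, D) = 8 - P
s(V) = 1/(8 - V)
((v(78) + 20110) + 7499)/s(-86) = ((20/27 + 20110) + 7499)/((-1/(-8 - 86))) = (542990/27 + 7499)/((-1/(-94))) = 745463/(27*((-1*(-1/94)))) = 745463/(27*(1/94)) = (745463/27)*94 = 70073522/27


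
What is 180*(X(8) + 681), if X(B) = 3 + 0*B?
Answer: 123120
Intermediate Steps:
X(B) = 3 (X(B) = 3 + 0 = 3)
180*(X(8) + 681) = 180*(3 + 681) = 180*684 = 123120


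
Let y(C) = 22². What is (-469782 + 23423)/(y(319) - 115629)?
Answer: 446359/115145 ≈ 3.8765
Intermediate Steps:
y(C) = 484
(-469782 + 23423)/(y(319) - 115629) = (-469782 + 23423)/(484 - 115629) = -446359/(-115145) = -446359*(-1/115145) = 446359/115145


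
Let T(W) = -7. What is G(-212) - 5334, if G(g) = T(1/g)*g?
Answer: -3850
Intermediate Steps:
G(g) = -7*g
G(-212) - 5334 = -7*(-212) - 5334 = 1484 - 5334 = -3850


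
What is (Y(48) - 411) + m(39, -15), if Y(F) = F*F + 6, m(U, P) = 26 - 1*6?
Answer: 1919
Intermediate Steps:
m(U, P) = 20 (m(U, P) = 26 - 6 = 20)
Y(F) = 6 + F**2 (Y(F) = F**2 + 6 = 6 + F**2)
(Y(48) - 411) + m(39, -15) = ((6 + 48**2) - 411) + 20 = ((6 + 2304) - 411) + 20 = (2310 - 411) + 20 = 1899 + 20 = 1919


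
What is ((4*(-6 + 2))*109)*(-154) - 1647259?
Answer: -1378683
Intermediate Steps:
((4*(-6 + 2))*109)*(-154) - 1647259 = ((4*(-4))*109)*(-154) - 1647259 = -16*109*(-154) - 1647259 = -1744*(-154) - 1647259 = 268576 - 1647259 = -1378683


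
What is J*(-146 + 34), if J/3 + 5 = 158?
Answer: -51408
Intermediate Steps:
J = 459 (J = -15 + 3*158 = -15 + 474 = 459)
J*(-146 + 34) = 459*(-146 + 34) = 459*(-112) = -51408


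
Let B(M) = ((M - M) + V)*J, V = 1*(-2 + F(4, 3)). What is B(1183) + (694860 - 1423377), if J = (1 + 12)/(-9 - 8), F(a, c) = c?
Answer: -12384802/17 ≈ -7.2852e+5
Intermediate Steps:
V = 1 (V = 1*(-2 + 3) = 1*1 = 1)
J = -13/17 (J = 13/(-17) = 13*(-1/17) = -13/17 ≈ -0.76471)
B(M) = -13/17 (B(M) = ((M - M) + 1)*(-13/17) = (0 + 1)*(-13/17) = 1*(-13/17) = -13/17)
B(1183) + (694860 - 1423377) = -13/17 + (694860 - 1423377) = -13/17 - 728517 = -12384802/17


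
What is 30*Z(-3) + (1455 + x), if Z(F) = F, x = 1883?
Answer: 3248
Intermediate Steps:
30*Z(-3) + (1455 + x) = 30*(-3) + (1455 + 1883) = -90 + 3338 = 3248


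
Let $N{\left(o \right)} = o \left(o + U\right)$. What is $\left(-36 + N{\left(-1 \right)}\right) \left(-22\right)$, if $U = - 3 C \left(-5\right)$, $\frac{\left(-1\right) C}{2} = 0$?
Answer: $770$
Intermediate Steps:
$C = 0$ ($C = \left(-2\right) 0 = 0$)
$U = 0$ ($U = \left(-3\right) 0 \left(-5\right) = 0 \left(-5\right) = 0$)
$N{\left(o \right)} = o^{2}$ ($N{\left(o \right)} = o \left(o + 0\right) = o o = o^{2}$)
$\left(-36 + N{\left(-1 \right)}\right) \left(-22\right) = \left(-36 + \left(-1\right)^{2}\right) \left(-22\right) = \left(-36 + 1\right) \left(-22\right) = \left(-35\right) \left(-22\right) = 770$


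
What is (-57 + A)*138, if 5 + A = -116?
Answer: -24564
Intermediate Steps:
A = -121 (A = -5 - 116 = -121)
(-57 + A)*138 = (-57 - 121)*138 = -178*138 = -24564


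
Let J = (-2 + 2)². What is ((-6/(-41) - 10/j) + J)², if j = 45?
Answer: 784/136161 ≈ 0.0057579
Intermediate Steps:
J = 0 (J = 0² = 0)
((-6/(-41) - 10/j) + J)² = ((-6/(-41) - 10/45) + 0)² = ((-6*(-1/41) - 10*1/45) + 0)² = ((6/41 - 2/9) + 0)² = (-28/369 + 0)² = (-28/369)² = 784/136161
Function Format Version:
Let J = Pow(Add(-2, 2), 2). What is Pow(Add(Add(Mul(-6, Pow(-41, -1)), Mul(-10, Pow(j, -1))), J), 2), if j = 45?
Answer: Rational(784, 136161) ≈ 0.0057579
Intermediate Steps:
J = 0 (J = Pow(0, 2) = 0)
Pow(Add(Add(Mul(-6, Pow(-41, -1)), Mul(-10, Pow(j, -1))), J), 2) = Pow(Add(Add(Mul(-6, Pow(-41, -1)), Mul(-10, Pow(45, -1))), 0), 2) = Pow(Add(Add(Mul(-6, Rational(-1, 41)), Mul(-10, Rational(1, 45))), 0), 2) = Pow(Add(Add(Rational(6, 41), Rational(-2, 9)), 0), 2) = Pow(Add(Rational(-28, 369), 0), 2) = Pow(Rational(-28, 369), 2) = Rational(784, 136161)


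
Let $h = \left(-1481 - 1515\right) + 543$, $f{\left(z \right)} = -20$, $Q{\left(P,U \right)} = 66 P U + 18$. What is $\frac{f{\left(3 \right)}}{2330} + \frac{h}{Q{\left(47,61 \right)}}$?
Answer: $- \frac{950029}{44092920} \approx -0.021546$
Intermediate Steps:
$Q{\left(P,U \right)} = 18 + 66 P U$ ($Q{\left(P,U \right)} = 66 P U + 18 = 18 + 66 P U$)
$h = -2453$ ($h = -2996 + 543 = -2453$)
$\frac{f{\left(3 \right)}}{2330} + \frac{h}{Q{\left(47,61 \right)}} = - \frac{20}{2330} - \frac{2453}{18 + 66 \cdot 47 \cdot 61} = \left(-20\right) \frac{1}{2330} - \frac{2453}{18 + 189222} = - \frac{2}{233} - \frac{2453}{189240} = - \frac{950029}{44092920}$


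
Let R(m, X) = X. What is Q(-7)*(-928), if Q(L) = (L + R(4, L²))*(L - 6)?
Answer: 506688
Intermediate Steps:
Q(L) = (-6 + L)*(L + L²) (Q(L) = (L + L²)*(L - 6) = (L + L²)*(-6 + L) = (-6 + L)*(L + L²))
Q(-7)*(-928) = -7*(-6 + (-7)² - 5*(-7))*(-928) = -7*(-6 + 49 + 35)*(-928) = -7*78*(-928) = -546*(-928) = 506688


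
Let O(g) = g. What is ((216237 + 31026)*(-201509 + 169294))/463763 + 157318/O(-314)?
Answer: -1287074808382/72810791 ≈ -17677.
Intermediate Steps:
((216237 + 31026)*(-201509 + 169294))/463763 + 157318/O(-314) = ((216237 + 31026)*(-201509 + 169294))/463763 + 157318/(-314) = (247263*(-32215))*(1/463763) + 157318*(-1/314) = -7965577545*1/463763 - 78659/157 = -7965577545/463763 - 78659/157 = -1287074808382/72810791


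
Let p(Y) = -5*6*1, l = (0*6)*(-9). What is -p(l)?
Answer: 30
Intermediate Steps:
l = 0 (l = 0*(-9) = 0)
p(Y) = -30 (p(Y) = -30*1 = -30)
-p(l) = -1*(-30) = 30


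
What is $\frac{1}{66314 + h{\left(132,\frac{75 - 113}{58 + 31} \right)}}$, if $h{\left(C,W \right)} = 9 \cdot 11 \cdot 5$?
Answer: $\frac{1}{66809} \approx 1.4968 \cdot 10^{-5}$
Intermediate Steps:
$h{\left(C,W \right)} = 495$ ($h{\left(C,W \right)} = 9 \cdot 55 = 495$)
$\frac{1}{66314 + h{\left(132,\frac{75 - 113}{58 + 31} \right)}} = \frac{1}{66314 + 495} = \frac{1}{66809}$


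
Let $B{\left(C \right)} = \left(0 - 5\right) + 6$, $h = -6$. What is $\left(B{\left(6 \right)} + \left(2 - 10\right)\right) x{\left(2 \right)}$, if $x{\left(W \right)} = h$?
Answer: $42$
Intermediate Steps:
$x{\left(W \right)} = -6$
$B{\left(C \right)} = 1$ ($B{\left(C \right)} = -5 + 6 = 1$)
$\left(B{\left(6 \right)} + \left(2 - 10\right)\right) x{\left(2 \right)} = \left(1 + \left(2 - 10\right)\right) \left(-6\right) = \left(1 - 8\right) \left(-6\right) = \left(-7\right) \left(-6\right) = 42$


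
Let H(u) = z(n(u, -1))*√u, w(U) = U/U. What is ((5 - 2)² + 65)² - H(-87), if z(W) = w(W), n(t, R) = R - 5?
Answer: 5476 - I*√87 ≈ 5476.0 - 9.3274*I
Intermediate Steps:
w(U) = 1
n(t, R) = -5 + R
z(W) = 1
H(u) = √u (H(u) = 1*√u = √u)
((5 - 2)² + 65)² - H(-87) = ((5 - 2)² + 65)² - √(-87) = (3² + 65)² - I*√87 = (9 + 65)² - I*√87 = 74² - I*√87 = 5476 - I*√87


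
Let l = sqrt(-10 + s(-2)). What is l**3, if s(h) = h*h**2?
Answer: -54*I*sqrt(2) ≈ -76.368*I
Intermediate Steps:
s(h) = h**3
l = 3*I*sqrt(2) (l = sqrt(-10 + (-2)**3) = sqrt(-10 - 8) = sqrt(-18) = 3*I*sqrt(2) ≈ 4.2426*I)
l**3 = (3*I*sqrt(2))**3 = -54*I*sqrt(2)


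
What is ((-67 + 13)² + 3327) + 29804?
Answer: 36047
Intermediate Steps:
((-67 + 13)² + 3327) + 29804 = ((-54)² + 3327) + 29804 = (2916 + 3327) + 29804 = 6243 + 29804 = 36047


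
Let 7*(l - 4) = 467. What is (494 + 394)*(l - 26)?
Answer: 277944/7 ≈ 39706.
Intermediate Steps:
l = 495/7 (l = 4 + (⅐)*467 = 4 + 467/7 = 495/7 ≈ 70.714)
(494 + 394)*(l - 26) = (494 + 394)*(495/7 - 26) = 888*(313/7) = 277944/7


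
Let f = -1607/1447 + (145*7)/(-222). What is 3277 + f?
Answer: 1050858359/321234 ≈ 3271.3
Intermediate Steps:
f = -1825459/321234 (f = -1607*1/1447 + 1015*(-1/222) = -1607/1447 - 1015/222 = -1825459/321234 ≈ -5.6826)
3277 + f = 3277 - 1825459/321234 = 1050858359/321234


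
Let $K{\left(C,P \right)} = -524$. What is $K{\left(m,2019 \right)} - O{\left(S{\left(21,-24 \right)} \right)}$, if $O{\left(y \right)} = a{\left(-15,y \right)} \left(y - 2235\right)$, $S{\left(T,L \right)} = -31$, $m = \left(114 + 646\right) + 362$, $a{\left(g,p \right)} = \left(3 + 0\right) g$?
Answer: $-102494$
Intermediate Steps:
$a{\left(g,p \right)} = 3 g$
$m = 1122$ ($m = 760 + 362 = 1122$)
$O{\left(y \right)} = 100575 - 45 y$ ($O{\left(y \right)} = 3 \left(-15\right) \left(y - 2235\right) = - 45 \left(-2235 + y\right) = 100575 - 45 y$)
$K{\left(m,2019 \right)} - O{\left(S{\left(21,-24 \right)} \right)} = -524 - \left(100575 - -1395\right) = -524 - \left(100575 + 1395\right) = -524 - 101970 = -102494$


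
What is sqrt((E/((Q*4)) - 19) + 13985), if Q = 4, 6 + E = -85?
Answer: sqrt(223365)/4 ≈ 118.15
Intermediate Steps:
E = -91 (E = -6 - 85 = -91)
sqrt((E/((Q*4)) - 19) + 13985) = sqrt((-91/(4*4) - 19) + 13985) = sqrt((-91/16 - 19) + 13985) = sqrt(-395/16 + 13985) = sqrt(223365/16) = sqrt(223365)/4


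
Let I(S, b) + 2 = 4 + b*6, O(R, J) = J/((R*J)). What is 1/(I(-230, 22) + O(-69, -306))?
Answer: 69/9245 ≈ 0.0074635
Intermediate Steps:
O(R, J) = 1/R (O(R, J) = J/((J*R)) = J*(1/(J*R)) = 1/R)
I(S, b) = 2 + 6*b (I(S, b) = -2 + (4 + b*6) = -2 + (4 + 6*b) = 2 + 6*b)
1/(I(-230, 22) + O(-69, -306)) = 1/((2 + 6*22) + 1/(-69)) = 1/((2 + 132) - 1/69) = 1/(134 - 1/69) = 1/(9245/69) = 69/9245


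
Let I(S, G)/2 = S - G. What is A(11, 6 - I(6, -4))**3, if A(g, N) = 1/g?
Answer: 1/1331 ≈ 0.00075131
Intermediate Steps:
I(S, G) = -2*G + 2*S (I(S, G) = 2*(S - G) = -2*G + 2*S)
A(11, 6 - I(6, -4))**3 = (1/11)**3 = 1/1331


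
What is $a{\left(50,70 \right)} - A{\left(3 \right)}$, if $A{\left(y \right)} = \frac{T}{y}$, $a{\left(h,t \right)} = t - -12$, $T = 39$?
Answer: $69$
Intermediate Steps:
$a{\left(h,t \right)} = 12 + t$ ($a{\left(h,t \right)} = t + 12 = 12 + t$)
$A{\left(y \right)} = \frac{39}{y}$
$a{\left(50,70 \right)} - A{\left(3 \right)} = \left(12 + 70\right) - \frac{39}{3} = 82 - 39 \cdot \frac{1}{3} = 82 - 13 = 69$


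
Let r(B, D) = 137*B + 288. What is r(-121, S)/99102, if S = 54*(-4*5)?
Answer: -16289/99102 ≈ -0.16437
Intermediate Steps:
S = -1080 (S = 54*(-20) = -1080)
r(B, D) = 288 + 137*B
r(-121, S)/99102 = (288 + 137*(-121))/99102 = (288 - 16577)*(1/99102) = -16289*1/99102 = -16289/99102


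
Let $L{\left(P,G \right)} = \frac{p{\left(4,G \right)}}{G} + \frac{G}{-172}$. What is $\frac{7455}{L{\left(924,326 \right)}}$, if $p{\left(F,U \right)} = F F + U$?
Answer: $- \frac{104504190}{11863} \approx -8809.3$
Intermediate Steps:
$p{\left(F,U \right)} = U + F^{2}$ ($p{\left(F,U \right)} = F^{2} + U = U + F^{2}$)
$L{\left(P,G \right)} = - \frac{G}{172} + \frac{16 + G}{G}$ ($L{\left(P,G \right)} = \frac{G + 4^{2}}{G} + \frac{G}{-172} = \frac{G + 16}{G} + G \left(- \frac{1}{172}\right) = \frac{16 + G}{G} - \frac{G}{172} = - \frac{G}{172} + \frac{16 + G}{G}$)
$\frac{7455}{L{\left(924,326 \right)}} = \frac{7455}{1 + \frac{16}{326} - \frac{163}{86}} = \frac{7455}{1 + 16 \cdot \frac{1}{326} - \frac{163}{86}} = \frac{7455}{1 + \frac{8}{163} - \frac{163}{86}} = \frac{7455}{- \frac{11863}{14018}} = 7455 \left(- \frac{14018}{11863}\right) = - \frac{104504190}{11863}$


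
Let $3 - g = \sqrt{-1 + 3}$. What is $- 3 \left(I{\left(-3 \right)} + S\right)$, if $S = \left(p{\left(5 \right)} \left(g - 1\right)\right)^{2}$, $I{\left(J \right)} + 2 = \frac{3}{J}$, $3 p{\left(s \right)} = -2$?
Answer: $1 + \frac{16 \sqrt{2}}{3} \approx 8.5425$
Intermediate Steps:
$g = 3 - \sqrt{2}$ ($g = 3 - \sqrt{-1 + 3} = 3 - \sqrt{2} \approx 1.5858$)
$p{\left(s \right)} = - \frac{2}{3}$ ($p{\left(s \right)} = \frac{1}{3} \left(-2\right) = - \frac{2}{3}$)
$I{\left(J \right)} = -2 + \frac{3}{J}$
$S = \left(- \frac{4}{3} + \frac{2 \sqrt{2}}{3}\right)^{2}$ ($S = \left(- \frac{2 \left(\left(3 - \sqrt{2}\right) - 1\right)}{3}\right)^{2} = \left(- \frac{2 \left(2 - \sqrt{2}\right)}{3}\right)^{2} = \left(- \frac{4}{3} + \frac{2 \sqrt{2}}{3}\right)^{2} \approx 0.15251$)
$- 3 \left(I{\left(-3 \right)} + S\right) = - 3 \left(\left(-2 + \frac{3}{-3}\right) + \left(\frac{8}{3} - \frac{16 \sqrt{2}}{9}\right)\right) = - 3 \left(\left(-2 + 3 \left(- \frac{1}{3}\right)\right) + \left(\frac{8}{3} - \frac{16 \sqrt{2}}{9}\right)\right) = - 3 \left(\left(-2 - 1\right) + \left(\frac{8}{3} - \frac{16 \sqrt{2}}{9}\right)\right) = - 3 \left(-3 + \left(\frac{8}{3} - \frac{16 \sqrt{2}}{9}\right)\right) = - 3 \left(- \frac{1}{3} - \frac{16 \sqrt{2}}{9}\right) = 1 + \frac{16 \sqrt{2}}{3}$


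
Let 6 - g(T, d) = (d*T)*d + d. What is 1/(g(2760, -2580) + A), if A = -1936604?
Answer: -1/18373598018 ≈ -5.4426e-11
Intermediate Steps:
g(T, d) = 6 - d - T*d² (g(T, d) = 6 - ((d*T)*d + d) = 6 - ((T*d)*d + d) = 6 - (T*d² + d) = 6 - (d + T*d²) = 6 + (-d - T*d²) = 6 - d - T*d²)
1/(g(2760, -2580) + A) = 1/((6 - 1*(-2580) - 1*2760*(-2580)²) - 1936604) = 1/((6 + 2580 - 1*2760*6656400) - 1936604) = 1/((6 + 2580 - 18371664000) - 1936604) = 1/(-18371661414 - 1936604) = 1/(-18373598018) = -1/18373598018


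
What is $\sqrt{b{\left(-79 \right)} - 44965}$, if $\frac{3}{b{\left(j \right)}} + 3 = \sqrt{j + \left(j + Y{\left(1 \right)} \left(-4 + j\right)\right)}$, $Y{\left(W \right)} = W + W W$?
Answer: $\frac{\sqrt{-61557122 - 222 i}}{37} \approx 0.00038237 - 212.05 i$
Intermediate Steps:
$Y{\left(W \right)} = W + W^{2}$
$b{\left(j \right)} = \frac{3}{-3 + \sqrt{-8 + 4 j}}$ ($b{\left(j \right)} = \frac{3}{-3 + \sqrt{j + \left(j + 1 \left(1 + 1\right) \left(-4 + j\right)\right)}} = \frac{3}{-3 + \sqrt{j + \left(j + 1 \cdot 2 \left(-4 + j\right)\right)}} = \frac{3}{-3 + \sqrt{j + \left(j + 2 \left(-4 + j\right)\right)}} = \frac{3}{-3 + \sqrt{j + \left(j + \left(-8 + 2 j\right)\right)}} = \frac{3}{-3 + \sqrt{j + \left(-8 + 3 j\right)}} = \frac{3}{-3 + \sqrt{-8 + 4 j}}$)
$\sqrt{b{\left(-79 \right)} - 44965} = \sqrt{\frac{3}{-3 + 2 \sqrt{-2 - 79}} - 44965} = \sqrt{\frac{3}{-3 + 2 \sqrt{-81}} - 44965} = \sqrt{\frac{3}{-3 + 2 \cdot 9 i} - 44965} = \sqrt{\frac{3}{-3 + 18 i} - 44965} = \sqrt{3 \frac{-3 - 18 i}{333} - 44965} = \sqrt{\frac{-3 - 18 i}{111} - 44965} = \sqrt{-44965 + \frac{-3 - 18 i}{111}}$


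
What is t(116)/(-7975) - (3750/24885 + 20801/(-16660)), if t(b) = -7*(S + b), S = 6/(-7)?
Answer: 7550550319/6297729900 ≈ 1.1989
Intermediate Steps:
S = -6/7 (S = 6*(-⅐) = -6/7 ≈ -0.85714)
t(b) = 6 - 7*b (t(b) = -7*(-6/7 + b) = 6 - 7*b)
t(116)/(-7975) - (3750/24885 + 20801/(-16660)) = (6 - 7*116)/(-7975) - (3750/24885 + 20801/(-16660)) = (6 - 812)*(-1/7975) - (3750*(1/24885) + 20801*(-1/16660)) = -806*(-1/7975) - (250/1659 - 20801/16660) = 806/7975 - 1*(-4334837/3948420) = 806/7975 + 4334837/3948420 = 7550550319/6297729900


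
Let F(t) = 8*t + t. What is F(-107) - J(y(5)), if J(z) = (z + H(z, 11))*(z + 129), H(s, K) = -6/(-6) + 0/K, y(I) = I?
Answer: -1767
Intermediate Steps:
H(s, K) = 1 (H(s, K) = -6*(-⅙) + 0 = 1 + 0 = 1)
F(t) = 9*t
J(z) = (1 + z)*(129 + z) (J(z) = (z + 1)*(z + 129) = (1 + z)*(129 + z))
F(-107) - J(y(5)) = 9*(-107) - (129 + 5² + 130*5) = -963 - (129 + 25 + 650) = -963 - 1*804 = -963 - 804 = -1767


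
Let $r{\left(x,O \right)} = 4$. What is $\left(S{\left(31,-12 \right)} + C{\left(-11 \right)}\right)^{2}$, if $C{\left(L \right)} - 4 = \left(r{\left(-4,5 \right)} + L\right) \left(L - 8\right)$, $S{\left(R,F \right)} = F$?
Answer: $15625$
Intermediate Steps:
$C{\left(L \right)} = 4 + \left(-8 + L\right) \left(4 + L\right)$ ($C{\left(L \right)} = 4 + \left(4 + L\right) \left(L - 8\right) = 4 + \left(4 + L\right) \left(-8 + L\right) = 4 + \left(-8 + L\right) \left(4 + L\right)$)
$\left(S{\left(31,-12 \right)} + C{\left(-11 \right)}\right)^{2} = \left(-12 - \left(-16 - 121\right)\right)^{2} = \left(-12 + \left(-28 + 121 + 44\right)\right)^{2} = \left(-12 + 137\right)^{2} = 125^{2} = 15625$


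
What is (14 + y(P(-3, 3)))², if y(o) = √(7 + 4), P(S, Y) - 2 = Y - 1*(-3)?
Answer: (14 + √11)² ≈ 299.87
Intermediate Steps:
P(S, Y) = 5 + Y (P(S, Y) = 2 + (Y - 1*(-3)) = 2 + (Y + 3) = 2 + (3 + Y) = 5 + Y)
y(o) = √11
(14 + y(P(-3, 3)))² = (14 + √11)²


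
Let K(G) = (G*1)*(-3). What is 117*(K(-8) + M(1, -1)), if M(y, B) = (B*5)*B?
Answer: 3393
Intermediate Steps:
K(G) = -3*G (K(G) = G*(-3) = -3*G)
M(y, B) = 5*B² (M(y, B) = (5*B)*B = 5*B²)
117*(K(-8) + M(1, -1)) = 117*(-3*(-8) + 5*(-1)²) = 117*(24 + 5*1) = 117*(24 + 5) = 117*29 = 3393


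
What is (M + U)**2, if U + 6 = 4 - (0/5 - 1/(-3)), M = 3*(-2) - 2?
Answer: 961/9 ≈ 106.78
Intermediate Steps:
M = -8 (M = -6 - 2 = -8)
U = -7/3 (U = -6 + (4 - (0/5 - 1/(-3))) = -6 + (4 - (0*(1/5) - 1*(-1/3))) = -6 + (4 - (0 + 1/3)) = -6 + (4 - 1*1/3) = -6 + (4 - 1/3) = -6 + 11/3 = -7/3 ≈ -2.3333)
(M + U)**2 = (-8 - 7/3)**2 = (-31/3)**2 = 961/9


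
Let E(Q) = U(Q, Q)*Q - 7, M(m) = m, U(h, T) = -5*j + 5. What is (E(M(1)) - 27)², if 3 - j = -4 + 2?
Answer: 2916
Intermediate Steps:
j = 5 (j = 3 - (-4 + 2) = 3 - 1*(-2) = 3 + 2 = 5)
U(h, T) = -20 (U(h, T) = -5*5 + 5 = -25 + 5 = -20)
E(Q) = -7 - 20*Q (E(Q) = -20*Q - 7 = -7 - 20*Q)
(E(M(1)) - 27)² = ((-7 - 20*1) - 27)² = ((-7 - 20) - 27)² = (-27 - 27)² = (-54)² = 2916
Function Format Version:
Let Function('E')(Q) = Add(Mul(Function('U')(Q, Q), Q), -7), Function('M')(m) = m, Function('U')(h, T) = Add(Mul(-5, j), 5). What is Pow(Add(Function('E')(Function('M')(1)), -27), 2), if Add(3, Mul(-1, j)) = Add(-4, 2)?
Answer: 2916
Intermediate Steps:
j = 5 (j = Add(3, Mul(-1, Add(-4, 2))) = Add(3, Mul(-1, -2)) = Add(3, 2) = 5)
Function('U')(h, T) = -20 (Function('U')(h, T) = Add(Mul(-5, 5), 5) = Add(-25, 5) = -20)
Function('E')(Q) = Add(-7, Mul(-20, Q)) (Function('E')(Q) = Add(Mul(-20, Q), -7) = Add(-7, Mul(-20, Q)))
Pow(Add(Function('E')(Function('M')(1)), -27), 2) = Pow(Add(Add(-7, Mul(-20, 1)), -27), 2) = Pow(Add(Add(-7, -20), -27), 2) = Pow(Add(-27, -27), 2) = Pow(-54, 2) = 2916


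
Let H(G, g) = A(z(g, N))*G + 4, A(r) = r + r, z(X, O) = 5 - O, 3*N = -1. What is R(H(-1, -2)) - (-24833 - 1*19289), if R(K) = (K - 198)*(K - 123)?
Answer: 635944/9 ≈ 70661.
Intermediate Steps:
N = -⅓ (N = (⅓)*(-1) = -⅓ ≈ -0.33333)
A(r) = 2*r
H(G, g) = 4 + 32*G/3 (H(G, g) = (2*(5 - 1*(-⅓)))*G + 4 = (2*(5 + ⅓))*G + 4 = (2*(16/3))*G + 4 = 32*G/3 + 4 = 4 + 32*G/3)
R(K) = (-198 + K)*(-123 + K)
R(H(-1, -2)) - (-24833 - 1*19289) = (24354 + (4 + (32/3)*(-1))² - 321*(4 + (32/3)*(-1))) - (-24833 - 1*19289) = (24354 + (4 - 32/3)² - 321*(4 - 32/3)) - (-24833 - 19289) = (24354 + (-20/3)² - 321*(-20/3)) - 1*(-44122) = (24354 + 400/9 + 2140) + 44122 = 238846/9 + 44122 = 635944/9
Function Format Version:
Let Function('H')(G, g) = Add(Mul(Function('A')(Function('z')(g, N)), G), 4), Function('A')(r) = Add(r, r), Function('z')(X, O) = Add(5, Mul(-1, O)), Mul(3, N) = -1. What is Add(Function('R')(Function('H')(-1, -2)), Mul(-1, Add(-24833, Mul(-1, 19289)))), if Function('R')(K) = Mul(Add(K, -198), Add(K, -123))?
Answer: Rational(635944, 9) ≈ 70661.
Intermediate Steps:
N = Rational(-1, 3) (N = Mul(Rational(1, 3), -1) = Rational(-1, 3) ≈ -0.33333)
Function('A')(r) = Mul(2, r)
Function('H')(G, g) = Add(4, Mul(Rational(32, 3), G)) (Function('H')(G, g) = Add(Mul(Mul(2, Add(5, Mul(-1, Rational(-1, 3)))), G), 4) = Add(Mul(Mul(2, Add(5, Rational(1, 3))), G), 4) = Add(Mul(Mul(2, Rational(16, 3)), G), 4) = Add(Mul(Rational(32, 3), G), 4) = Add(4, Mul(Rational(32, 3), G)))
Function('R')(K) = Mul(Add(-198, K), Add(-123, K))
Add(Function('R')(Function('H')(-1, -2)), Mul(-1, Add(-24833, Mul(-1, 19289)))) = Add(Add(24354, Pow(Add(4, Mul(Rational(32, 3), -1)), 2), Mul(-321, Add(4, Mul(Rational(32, 3), -1)))), Mul(-1, Add(-24833, Mul(-1, 19289)))) = Add(Add(24354, Pow(Add(4, Rational(-32, 3)), 2), Mul(-321, Add(4, Rational(-32, 3)))), Mul(-1, Add(-24833, -19289))) = Add(Add(24354, Pow(Rational(-20, 3), 2), Mul(-321, Rational(-20, 3))), Mul(-1, -44122)) = Add(Add(24354, Rational(400, 9), 2140), 44122) = Add(Rational(238846, 9), 44122) = Rational(635944, 9)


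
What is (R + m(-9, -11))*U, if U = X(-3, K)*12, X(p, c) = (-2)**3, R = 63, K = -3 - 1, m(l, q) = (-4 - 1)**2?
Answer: -8448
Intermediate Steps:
m(l, q) = 25 (m(l, q) = (-5)**2 = 25)
K = -4
X(p, c) = -8
U = -96 (U = -8*12 = -96)
(R + m(-9, -11))*U = (63 + 25)*(-96) = 88*(-96) = -8448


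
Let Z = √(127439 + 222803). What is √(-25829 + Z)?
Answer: √(-25829 + √350242) ≈ 158.86*I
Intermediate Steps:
Z = √350242 ≈ 591.81
√(-25829 + Z) = √(-25829 + √350242)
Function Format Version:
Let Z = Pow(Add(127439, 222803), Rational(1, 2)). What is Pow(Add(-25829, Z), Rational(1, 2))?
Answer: Pow(Add(-25829, Pow(350242, Rational(1, 2))), Rational(1, 2)) ≈ Mul(158.86, I)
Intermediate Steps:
Z = Pow(350242, Rational(1, 2)) ≈ 591.81
Pow(Add(-25829, Z), Rational(1, 2)) = Pow(Add(-25829, Pow(350242, Rational(1, 2))), Rational(1, 2))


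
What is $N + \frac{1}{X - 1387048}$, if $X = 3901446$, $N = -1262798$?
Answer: $- \frac{3175176765603}{2514398} \approx -1.2628 \cdot 10^{6}$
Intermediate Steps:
$N + \frac{1}{X - 1387048} = -1262798 + \frac{1}{3901446 - 1387048} = -1262798 + \frac{1}{2514398} = - \frac{3175176765603}{2514398}$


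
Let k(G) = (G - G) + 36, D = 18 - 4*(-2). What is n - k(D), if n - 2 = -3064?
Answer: -3098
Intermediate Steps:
n = -3062 (n = 2 - 3064 = -3062)
D = 26 (D = 18 - 1*(-8) = 18 + 8 = 26)
k(G) = 36 (k(G) = 0 + 36 = 36)
n - k(D) = -3062 - 1*36 = -3062 - 36 = -3098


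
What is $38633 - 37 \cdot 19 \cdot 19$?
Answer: $25276$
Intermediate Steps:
$38633 - 37 \cdot 19 \cdot 19 = 38633 - 703 \cdot 19 = 38633 - 13357 = 25276$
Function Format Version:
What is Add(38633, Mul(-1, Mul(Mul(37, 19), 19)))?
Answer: 25276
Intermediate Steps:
Add(38633, Mul(-1, Mul(Mul(37, 19), 19))) = Add(38633, Mul(-1, Mul(703, 19))) = Add(38633, Mul(-1, 13357)) = Add(38633, -13357) = 25276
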